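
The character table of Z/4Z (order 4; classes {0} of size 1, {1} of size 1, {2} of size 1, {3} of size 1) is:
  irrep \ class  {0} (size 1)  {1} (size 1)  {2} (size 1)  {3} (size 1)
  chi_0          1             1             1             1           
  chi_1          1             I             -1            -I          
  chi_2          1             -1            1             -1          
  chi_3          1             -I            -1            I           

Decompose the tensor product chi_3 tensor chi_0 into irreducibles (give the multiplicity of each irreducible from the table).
chi_3 tensor chi_0 = chi_3 (all other irreducibles have multiplicity 0).

The character of a tensor product is the pointwise product (chi_3 * chi_0)(C) = chi_3(C) * chi_0(C):
  {0}: (1)*(1), {1}: (-I)*(1), {2}: (-1)*(1), {3}: (I)*(1)
so (chi_3 * chi_0) takes values
  {0} -> 1, {1} -> -I, {2} -> -1, {3} -> I.
Now take the inner product of this character with each irreducible chi from the table, <chi_3*chi_0, chi> = (1/4) sum_C |C| (chi_3*chi_0)(C) conj(chi(C)):
  <chi_3*chi_0, chi_0> = (1/4)[1*(1)*conj(1) + 1*(-I)*conj(1) + 1*(-1)*conj(1) + 1*(I)*conj(1)]
      = (1/4)[(1) + (-I) + (-1) + (I)] = 0/4 = 0
  <chi_3*chi_0, chi_1> = (1/4)[1*(1)*conj(1) + 1*(-I)*conj(I) + 1*(-1)*conj(-1) + 1*(I)*conj(-I)]
      = (1/4)[(1) + (-1) + (1) + (-1)] = 0/4 = 0
  <chi_3*chi_0, chi_2> = (1/4)[1*(1)*conj(1) + 1*(-I)*conj(-1) + 1*(-1)*conj(1) + 1*(I)*conj(-1)]
      = (1/4)[(1) + (I) + (-1) + (-I)] = 0/4 = 0
  <chi_3*chi_0, chi_3> = (1/4)[1*(1)*conj(1) + 1*(-I)*conj(-I) + 1*(-1)*conj(-1) + 1*(I)*conj(I)]
      = (1/4)[(1) + (1) + (1) + (1)] = 4/4 = 1
(Exp terms are combined using exp(i*s)*conj(exp(i*t)) = exp(i*(s-t)), and sums of them are collapsed using the identity that for every m > 1 the m distinct m-th roots of unity sum to 0, e.g. 1 + exp(2*I*pi/3) + exp(-2*I*pi/3) = 0.)
Hence the multiplicities are chi_3: 1. Dimension check: dim(chi_3)*dim(chi_0) = 1*1 = 1 and sum (mult * dim) = 1*1 = 1.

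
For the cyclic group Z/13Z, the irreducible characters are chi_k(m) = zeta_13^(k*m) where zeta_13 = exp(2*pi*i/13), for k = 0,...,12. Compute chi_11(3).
chi_11(3) = zeta_13^33 = exp(-12*I*pi/13)

Explanation: chi_11(3) = zeta_13^(11*3) = zeta_13^33. Since zeta_13^13 = 1, this equals zeta_13^7 = exp(2*pi*i*7/13) = exp(-12*I*pi/13).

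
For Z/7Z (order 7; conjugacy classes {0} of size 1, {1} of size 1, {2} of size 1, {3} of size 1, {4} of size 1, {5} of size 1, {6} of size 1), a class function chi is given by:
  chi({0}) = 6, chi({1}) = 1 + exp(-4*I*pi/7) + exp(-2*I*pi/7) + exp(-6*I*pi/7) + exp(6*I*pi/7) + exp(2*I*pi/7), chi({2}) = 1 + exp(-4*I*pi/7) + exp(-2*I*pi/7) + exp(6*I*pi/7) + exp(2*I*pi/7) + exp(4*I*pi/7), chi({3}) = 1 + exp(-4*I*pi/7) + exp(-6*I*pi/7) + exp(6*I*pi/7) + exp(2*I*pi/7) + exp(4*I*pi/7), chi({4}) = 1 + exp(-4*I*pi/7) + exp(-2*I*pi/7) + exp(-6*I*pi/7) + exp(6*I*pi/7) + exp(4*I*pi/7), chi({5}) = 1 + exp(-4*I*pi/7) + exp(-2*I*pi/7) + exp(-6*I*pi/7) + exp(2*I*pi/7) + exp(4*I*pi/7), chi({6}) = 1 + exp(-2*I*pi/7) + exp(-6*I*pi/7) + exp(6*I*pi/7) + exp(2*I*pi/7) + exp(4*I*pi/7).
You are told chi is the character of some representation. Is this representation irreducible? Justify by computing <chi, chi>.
Not irreducible (reducible): <chi, chi> = 6 > 1.

Proof sketch: <chi, chi> = (1/|G|) sum_C |C| * |chi(C)|^2 = (1/7)[1*|6|^2 + 1*|1 + exp(-4*I*pi/7) + exp(-2*I*pi/7) + exp(-6*I*pi/7) + exp(6*I*pi/7) + exp(2*I*pi/7)|^2 + 1*|1 + exp(-4*I*pi/7) + exp(-2*I*pi/7) + exp(6*I*pi/7) + exp(2*I*pi/7) + exp(4*I*pi/7)|^2 + 1*|1 + exp(-4*I*pi/7) + exp(-6*I*pi/7) + exp(6*I*pi/7) + exp(2*I*pi/7) + exp(4*I*pi/7)|^2 + 1*|1 + exp(-4*I*pi/7) + exp(-2*I*pi/7) + exp(-6*I*pi/7) + exp(6*I*pi/7) + exp(4*I*pi/7)|^2 + 1*|1 + exp(-4*I*pi/7) + exp(-2*I*pi/7) + exp(-6*I*pi/7) + exp(2*I*pi/7) + exp(4*I*pi/7)|^2 + 1*|1 + exp(-2*I*pi/7) + exp(-6*I*pi/7) + exp(6*I*pi/7) + exp(2*I*pi/7) + exp(4*I*pi/7)|^2]
  = (1/7)[(36) + (1) + (1) + (1) + (1) + (1) + (1)] = 42/7 = 6.
(Exp terms are combined using exp(i*s)*conj(exp(i*t)) = exp(i*(s-t)), and sums of them are collapsed using the identity that for every m > 1 the m distinct m-th roots of unity sum to 0, e.g. 1 + exp(2*I*pi/3) + exp(-2*I*pi/3) = 0.)
A character is irreducible iff <chi, chi> = 1, so this representation is reducible.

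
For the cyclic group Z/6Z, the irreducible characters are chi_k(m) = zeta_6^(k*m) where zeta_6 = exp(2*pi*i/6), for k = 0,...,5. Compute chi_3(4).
chi_3(4) = zeta_6^12 = 1

Details: chi_3(4) = zeta_6^(3*4) = zeta_6^12. Since zeta_6^6 = 1, this equals zeta_6^0 = exp(2*pi*i*0/6) = 1.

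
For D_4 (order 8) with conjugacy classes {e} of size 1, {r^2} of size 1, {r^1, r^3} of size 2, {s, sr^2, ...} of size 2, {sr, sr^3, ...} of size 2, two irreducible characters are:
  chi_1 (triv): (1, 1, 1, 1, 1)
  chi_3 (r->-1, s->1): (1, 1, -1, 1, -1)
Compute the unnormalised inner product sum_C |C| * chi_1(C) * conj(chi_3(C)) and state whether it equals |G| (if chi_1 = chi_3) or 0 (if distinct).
Sum = 0; so <chi_1, chi_3> = 0 (distinct irreducibles are orthogonal).

Working: Compute term by term over conjugacy classes (|C| * chi_1(C) * conj(chi_3(C))):
  1*(1)*conj(1) + 1*(1)*conj(1) + 2*(1)*conj(-1) + 2*(1)*conj(1) + 2*(1)*conj(-1)
  = (1) + (1) + (-2) + (2) + (-2)
  = 0.
Dividing by |G| = 8 gives 0/8 = 0, matching the row-orthogonality relation <chi_1, chi_3> = [chi_1 = chi_3].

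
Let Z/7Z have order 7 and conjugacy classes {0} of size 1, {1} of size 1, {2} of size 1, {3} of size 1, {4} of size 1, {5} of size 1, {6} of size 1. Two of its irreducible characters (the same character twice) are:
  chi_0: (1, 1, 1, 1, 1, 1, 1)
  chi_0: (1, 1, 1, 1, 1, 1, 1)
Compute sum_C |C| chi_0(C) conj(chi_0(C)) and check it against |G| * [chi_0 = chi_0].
Sum = 7 = |G| = 7; so <chi_0, chi_0> = 1 (norm-1 confirms irreducibility).

Compute term by term over conjugacy classes (|C| * chi_0(C) * conj(chi_0(C))):
  1*(1)*conj(1) + 1*(1)*conj(1) + 1*(1)*conj(1) + 1*(1)*conj(1) + 1*(1)*conj(1) + 1*(1)*conj(1) + 1*(1)*conj(1)
  = (1) + (1) + (1) + (1) + (1) + (1) + (1)
  = 7.
(Exp terms are combined using exp(i*s)*conj(exp(i*t)) = exp(i*(s-t)), and sums of them are collapsed using the identity that for every m > 1 the m distinct m-th roots of unity sum to 0, e.g. 1 + exp(2*I*pi/3) + exp(-2*I*pi/3) = 0.)
Dividing by |G| = 7 gives 7/7 = 1, matching the row-orthogonality relation <chi_0, chi_0> = [chi_0 = chi_0].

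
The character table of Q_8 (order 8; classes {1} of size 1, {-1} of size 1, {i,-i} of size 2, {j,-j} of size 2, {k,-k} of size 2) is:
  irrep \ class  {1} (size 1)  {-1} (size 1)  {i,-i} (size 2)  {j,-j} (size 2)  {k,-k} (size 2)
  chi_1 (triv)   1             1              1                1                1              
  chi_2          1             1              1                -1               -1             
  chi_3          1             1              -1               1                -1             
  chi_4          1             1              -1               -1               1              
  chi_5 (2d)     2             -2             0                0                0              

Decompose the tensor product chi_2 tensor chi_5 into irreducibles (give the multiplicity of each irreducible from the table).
chi_2 tensor chi_5 = chi_5 (all other irreducibles have multiplicity 0).

The character of a tensor product is the pointwise product (chi_2 * chi_5)(C) = chi_2(C) * chi_5(C):
  {1}: (1)*(2), {-1}: (1)*(-2), {i,-i}: (1)*(0), {j,-j}: (-1)*(0), {k,-k}: (-1)*(0)
so (chi_2 * chi_5) takes values
  {1} -> 2, {-1} -> -2, {i,-i} -> 0, {j,-j} -> 0, {k,-k} -> 0.
Now take the inner product of this character with each irreducible chi from the table, <chi_2*chi_5, chi> = (1/8) sum_C |C| (chi_2*chi_5)(C) conj(chi(C)):
  <chi_2*chi_5, chi_1> = (1/8)[1*(2)*conj(1) + 1*(-2)*conj(1) + 2*(0)*conj(1) + 2*(0)*conj(1) + 2*(0)*conj(1)]
      = (1/8)[(2) + (-2) + (0) + (0) + (0)] = 0/8 = 0
  <chi_2*chi_5, chi_2> = (1/8)[1*(2)*conj(1) + 1*(-2)*conj(1) + 2*(0)*conj(1) + 2*(0)*conj(-1) + 2*(0)*conj(-1)]
      = (1/8)[(2) + (-2) + (0) + (0) + (0)] = 0/8 = 0
  <chi_2*chi_5, chi_3> = (1/8)[1*(2)*conj(1) + 1*(-2)*conj(1) + 2*(0)*conj(-1) + 2*(0)*conj(1) + 2*(0)*conj(-1)]
      = (1/8)[(2) + (-2) + (0) + (0) + (0)] = 0/8 = 0
  <chi_2*chi_5, chi_4> = (1/8)[1*(2)*conj(1) + 1*(-2)*conj(1) + 2*(0)*conj(-1) + 2*(0)*conj(-1) + 2*(0)*conj(1)]
      = (1/8)[(2) + (-2) + (0) + (0) + (0)] = 0/8 = 0
  <chi_2*chi_5, chi_5> = (1/8)[1*(2)*conj(2) + 1*(-2)*conj(-2) + 2*(0)*conj(0) + 2*(0)*conj(0) + 2*(0)*conj(0)]
      = (1/8)[(4) + (4) + (0) + (0) + (0)] = 8/8 = 1
Hence the multiplicities are chi_5: 1. Dimension check: dim(chi_2)*dim(chi_5) = 1*2 = 2 and sum (mult * dim) = 1*2 = 2.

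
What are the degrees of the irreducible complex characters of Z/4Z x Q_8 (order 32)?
Dimensions: 1, 1, 1, 1, 1, 1, 1, 1, 1, 1, 1, 1, 1, 1, 1, 1, 2, 2, 2, 2

Derivation: There are 20 irreducibles (= number of conjugacy classes). Their dimensions d_i satisfy sum d_i^2 = |G| = 32: 1 + 1 + 1 + 1 + 1 + 1 + 1 + 1 + 1 + 1 + 1 + 1 + 1 + 1 + 1 + 1 + 4 + 4 + 4 + 4 = 32. (For the product with Z/4Z: each of the 4 1-dim characters of Z/4Z tensors with each irrep of Q_8, giving 4 copies of each Q_8-dimension.)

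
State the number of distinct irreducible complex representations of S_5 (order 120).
7

Justification: The number of irreducible complex representations of a finite group equals its number of conjugacy classes. Conjugacy classes in S_5 correspond to cycle types, i.e. partitions of 5; there are p(5) = 7 of them, so S_5 (order 120) has exactly 7 irreducible complex representations.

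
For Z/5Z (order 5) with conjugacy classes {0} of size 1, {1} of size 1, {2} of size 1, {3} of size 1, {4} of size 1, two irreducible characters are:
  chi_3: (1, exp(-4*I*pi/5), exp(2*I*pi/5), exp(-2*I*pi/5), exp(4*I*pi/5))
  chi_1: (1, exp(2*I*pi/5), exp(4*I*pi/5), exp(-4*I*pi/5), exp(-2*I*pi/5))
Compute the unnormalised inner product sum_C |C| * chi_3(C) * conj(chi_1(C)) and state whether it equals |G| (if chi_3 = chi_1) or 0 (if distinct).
Sum = 0; so <chi_3, chi_1> = 0 (distinct irreducibles are orthogonal).

Argument: Compute term by term over conjugacy classes (|C| * chi_3(C) * conj(chi_1(C))):
  1*(1)*conj(1) + 1*(exp(-4*I*pi/5))*conj(exp(2*I*pi/5)) + 1*(exp(2*I*pi/5))*conj(exp(4*I*pi/5)) + 1*(exp(-2*I*pi/5))*conj(exp(-4*I*pi/5)) + 1*(exp(4*I*pi/5))*conj(exp(-2*I*pi/5))
  = (1) + (exp(4*I*pi/5)) + (exp(-2*I*pi/5)) + (exp(2*I*pi/5)) + (exp(-4*I*pi/5))
  = 0.
(Exp terms are combined using exp(i*s)*conj(exp(i*t)) = exp(i*(s-t)), and sums of them are collapsed using the identity that for every m > 1 the m distinct m-th roots of unity sum to 0, e.g. 1 + exp(2*I*pi/3) + exp(-2*I*pi/3) = 0.)
Dividing by |G| = 5 gives 0/5 = 0, matching the row-orthogonality relation <chi_3, chi_1> = [chi_3 = chi_1].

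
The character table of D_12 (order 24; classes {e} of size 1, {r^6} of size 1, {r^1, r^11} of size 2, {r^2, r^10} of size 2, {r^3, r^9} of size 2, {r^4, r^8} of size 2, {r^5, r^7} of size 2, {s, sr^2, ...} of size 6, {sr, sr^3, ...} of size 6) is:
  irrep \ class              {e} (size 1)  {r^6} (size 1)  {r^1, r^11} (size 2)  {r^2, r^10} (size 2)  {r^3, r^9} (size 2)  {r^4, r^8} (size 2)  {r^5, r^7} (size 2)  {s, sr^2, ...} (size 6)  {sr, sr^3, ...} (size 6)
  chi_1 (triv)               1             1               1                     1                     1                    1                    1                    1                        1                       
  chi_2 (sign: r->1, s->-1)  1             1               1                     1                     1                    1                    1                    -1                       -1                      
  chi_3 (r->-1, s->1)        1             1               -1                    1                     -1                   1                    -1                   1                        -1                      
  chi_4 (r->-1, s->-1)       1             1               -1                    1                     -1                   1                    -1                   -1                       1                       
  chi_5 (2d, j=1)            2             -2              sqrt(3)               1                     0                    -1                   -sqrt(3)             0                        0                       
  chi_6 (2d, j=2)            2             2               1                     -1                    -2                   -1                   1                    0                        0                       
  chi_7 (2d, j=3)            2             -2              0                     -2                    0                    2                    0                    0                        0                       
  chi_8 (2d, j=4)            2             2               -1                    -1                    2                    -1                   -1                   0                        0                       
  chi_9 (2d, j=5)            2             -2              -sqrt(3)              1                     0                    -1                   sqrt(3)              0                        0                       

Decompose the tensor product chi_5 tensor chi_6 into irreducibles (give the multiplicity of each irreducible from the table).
chi_5 tensor chi_6 = chi_5 + chi_7 (all other irreducibles have multiplicity 0).

The character of a tensor product is the pointwise product (chi_5 * chi_6)(C) = chi_5(C) * chi_6(C):
  {e}: (2)*(2), {r^6}: (-2)*(2), {r^1, r^11}: (sqrt(3))*(1), {r^2, r^10}: (1)*(-1), {r^3, r^9}: (0)*(-2), {r^4, r^8}: (-1)*(-1), {r^5, r^7}: (-sqrt(3))*(1), {s, sr^2, ...}: (0)*(0), {sr, sr^3, ...}: (0)*(0)
so (chi_5 * chi_6) takes values
  {e} -> 4, {r^6} -> -4, {r^1, r^11} -> sqrt(3), {r^2, r^10} -> -1, {r^3, r^9} -> 0, {r^4, r^8} -> 1, {r^5, r^7} -> -sqrt(3), {s, sr^2, ...} -> 0, {sr, sr^3, ...} -> 0.
Now take the inner product of this character with each irreducible chi from the table, <chi_5*chi_6, chi> = (1/24) sum_C |C| (chi_5*chi_6)(C) conj(chi(C)):
  <chi_5*chi_6, chi_1> = (1/24)[1*(4)*conj(1) + 1*(-4)*conj(1) + 2*(sqrt(3))*conj(1) + 2*(-1)*conj(1) + 2*(0)*conj(1) + 2*(1)*conj(1) + 2*(-sqrt(3))*conj(1) + 6*(0)*conj(1) + 6*(0)*conj(1)]
      = (1/24)[(4) + (-4) + (2*sqrt(3)) + (-2) + (0) + (2) + (-2*sqrt(3)) + (0) + (0)] = 0/24 = 0
  <chi_5*chi_6, chi_2> = (1/24)[1*(4)*conj(1) + 1*(-4)*conj(1) + 2*(sqrt(3))*conj(1) + 2*(-1)*conj(1) + 2*(0)*conj(1) + 2*(1)*conj(1) + 2*(-sqrt(3))*conj(1) + 6*(0)*conj(-1) + 6*(0)*conj(-1)]
      = (1/24)[(4) + (-4) + (2*sqrt(3)) + (-2) + (0) + (2) + (-2*sqrt(3)) + (0) + (0)] = 0/24 = 0
  <chi_5*chi_6, chi_3> = (1/24)[1*(4)*conj(1) + 1*(-4)*conj(1) + 2*(sqrt(3))*conj(-1) + 2*(-1)*conj(1) + 2*(0)*conj(-1) + 2*(1)*conj(1) + 2*(-sqrt(3))*conj(-1) + 6*(0)*conj(1) + 6*(0)*conj(-1)]
      = (1/24)[(4) + (-4) + (-2*sqrt(3)) + (-2) + (0) + (2) + (2*sqrt(3)) + (0) + (0)] = 0/24 = 0
  <chi_5*chi_6, chi_4> = (1/24)[1*(4)*conj(1) + 1*(-4)*conj(1) + 2*(sqrt(3))*conj(-1) + 2*(-1)*conj(1) + 2*(0)*conj(-1) + 2*(1)*conj(1) + 2*(-sqrt(3))*conj(-1) + 6*(0)*conj(-1) + 6*(0)*conj(1)]
      = (1/24)[(4) + (-4) + (-2*sqrt(3)) + (-2) + (0) + (2) + (2*sqrt(3)) + (0) + (0)] = 0/24 = 0
  <chi_5*chi_6, chi_5> = (1/24)[1*(4)*conj(2) + 1*(-4)*conj(-2) + 2*(sqrt(3))*conj(sqrt(3)) + 2*(-1)*conj(1) + 2*(0)*conj(0) + 2*(1)*conj(-1) + 2*(-sqrt(3))*conj(-sqrt(3)) + 6*(0)*conj(0) + 6*(0)*conj(0)]
      = (1/24)[(8) + (8) + (6) + (-2) + (0) + (-2) + (6) + (0) + (0)] = 24/24 = 1
  <chi_5*chi_6, chi_6> = (1/24)[1*(4)*conj(2) + 1*(-4)*conj(2) + 2*(sqrt(3))*conj(1) + 2*(-1)*conj(-1) + 2*(0)*conj(-2) + 2*(1)*conj(-1) + 2*(-sqrt(3))*conj(1) + 6*(0)*conj(0) + 6*(0)*conj(0)]
      = (1/24)[(8) + (-8) + (2*sqrt(3)) + (2) + (0) + (-2) + (-2*sqrt(3)) + (0) + (0)] = 0/24 = 0
  <chi_5*chi_6, chi_7> = (1/24)[1*(4)*conj(2) + 1*(-4)*conj(-2) + 2*(sqrt(3))*conj(0) + 2*(-1)*conj(-2) + 2*(0)*conj(0) + 2*(1)*conj(2) + 2*(-sqrt(3))*conj(0) + 6*(0)*conj(0) + 6*(0)*conj(0)]
      = (1/24)[(8) + (8) + (0) + (4) + (0) + (4) + (0) + (0) + (0)] = 24/24 = 1
  <chi_5*chi_6, chi_8> = (1/24)[1*(4)*conj(2) + 1*(-4)*conj(2) + 2*(sqrt(3))*conj(-1) + 2*(-1)*conj(-1) + 2*(0)*conj(2) + 2*(1)*conj(-1) + 2*(-sqrt(3))*conj(-1) + 6*(0)*conj(0) + 6*(0)*conj(0)]
      = (1/24)[(8) + (-8) + (-2*sqrt(3)) + (2) + (0) + (-2) + (2*sqrt(3)) + (0) + (0)] = 0/24 = 0
  <chi_5*chi_6, chi_9> = (1/24)[1*(4)*conj(2) + 1*(-4)*conj(-2) + 2*(sqrt(3))*conj(-sqrt(3)) + 2*(-1)*conj(1) + 2*(0)*conj(0) + 2*(1)*conj(-1) + 2*(-sqrt(3))*conj(sqrt(3)) + 6*(0)*conj(0) + 6*(0)*conj(0)]
      = (1/24)[(8) + (8) + (-6) + (-2) + (0) + (-2) + (-6) + (0) + (0)] = 0/24 = 0
Hence the multiplicities are chi_5: 1, chi_7: 1. Dimension check: dim(chi_5)*dim(chi_6) = 2*2 = 4 and sum (mult * dim) = 1*2 + 1*2 = 4.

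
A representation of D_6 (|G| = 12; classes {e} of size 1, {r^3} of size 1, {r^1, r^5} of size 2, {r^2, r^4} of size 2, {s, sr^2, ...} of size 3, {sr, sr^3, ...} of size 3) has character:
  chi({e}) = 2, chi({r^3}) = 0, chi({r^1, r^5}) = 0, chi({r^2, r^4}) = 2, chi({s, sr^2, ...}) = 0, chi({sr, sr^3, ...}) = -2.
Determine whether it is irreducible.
Not irreducible (reducible): <chi, chi> = 2 > 1.

Why: <chi, chi> = (1/|G|) sum_C |C| * |chi(C)|^2 = (1/12)[1*|2|^2 + 1*|0|^2 + 2*|0|^2 + 2*|2|^2 + 3*|0|^2 + 3*|-2|^2]
  = (1/12)[(4) + (0) + (0) + (8) + (0) + (12)] = 24/12 = 2.
A character is irreducible iff <chi, chi> = 1, so this representation is reducible.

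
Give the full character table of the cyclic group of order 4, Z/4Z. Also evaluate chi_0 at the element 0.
Character table of Z/4Z (irreps indexed chi_0,...,chi_3 with chi_k(m) = zeta_4^(k*m), zeta_4 = exp(2*pi*i/4)):
  irrep \ class  {0} (size 1)  {1} (size 1)  {2} (size 1)  {3} (size 1)
  chi_0          1             1             1             1           
  chi_1          1             I             -1            -I          
  chi_2          1             -1            1             -1          
  chi_3          1             -I            -1            I           

Spot check: chi_0(0) = zeta_4^(0*0) = zeta_4^0 = 1.

Z/4Z is abelian, so all 4 irreducible complex representations are 1-dimensional. They are given by chi_k(m) = zeta_4^(k*m) for k = 0,...,3. Row orthogonality: sum_m chi_k(m) conj(chi_l(m)) = 4 * [k = l].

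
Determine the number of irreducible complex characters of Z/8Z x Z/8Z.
64

Proof sketch: The number of irreducible complex representations of a finite group equals its number of conjugacy classes. Z/8Z x Z/8Z is abelian of order 64, so every element is its own conjugacy class: 64 classes, so Z/8Z x Z/8Z (order 64) has exactly 64 irreducible complex representations.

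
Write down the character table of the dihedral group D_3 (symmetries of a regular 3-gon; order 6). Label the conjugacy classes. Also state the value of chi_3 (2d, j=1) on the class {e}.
Conjugacy classes: {e} of size 1, {r^1, r^2} of size 2, {s, sr, ..., sr^2} of size 3.
Character table:
  irrep \ class              {e} (size 1)  {r^1, r^2} (size 2)  {s, sr, ..., sr^2} (size 3)
  chi_1 (triv)               1             1                    1                          
  chi_2 (sign: r->1, s->-1)  1             1                    -1                         
  chi_3 (2d, j=1)            2             -1                   0                          

Spot check: chi_3 (2d, j=1) on {e} = 2.

Derivation: D_3 has order 2*3 = 6 with 3 conjugacy classes, hence 3 irreducibles. Sum of squared dims 1 + 1 + 4 = 6 = |G|. Linear characters come from the abelianisation; the 2-dimensional irreps have character r^k -> 2*cos(2*pi*j*k/3), reflections -> 0.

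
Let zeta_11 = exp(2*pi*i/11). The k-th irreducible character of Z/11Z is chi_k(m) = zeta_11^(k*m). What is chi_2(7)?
chi_2(7) = zeta_11^14 = exp(6*I*pi/11)

Justification: chi_2(7) = zeta_11^(2*7) = zeta_11^14. Since zeta_11^11 = 1, this equals zeta_11^3 = exp(2*pi*i*3/11) = exp(6*I*pi/11).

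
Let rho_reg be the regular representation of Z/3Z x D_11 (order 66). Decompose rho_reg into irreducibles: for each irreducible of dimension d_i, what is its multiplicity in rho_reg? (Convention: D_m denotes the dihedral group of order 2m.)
Each irreducible V_i of dimension d_i appears with multiplicity d_i, i.e. rho_reg = (direct sum over all irreducibles V_i) d_i V_i. The irreducible dimensions for Z/3Z x D_11 are 1, 1, 1, 1, 1, 1, 2, 2, 2, 2, 2, 2, 2, 2, 2, 2, 2, 2, 2, 2, 2: 6 irreducibles of dimension 1, each with multiplicity 1; 15 irreducibles of dimension 2, each with multiplicity 2. Total dimension 6*1*1 + 15*2*2 = 66 = |G|.

Reasoning: General theorem: in the regular representation of a finite group G, each irreducible appears with multiplicity equal to its dimension. Check: dim(rho_reg) = sum d_i^2 = 1 + 1 + 1 + 1 + 1 + 1 + 4 + 4 + 4 + 4 + 4 + 4 + 4 + 4 + 4 + 4 + 4 + 4 + 4 + 4 + 4 = 66 = |G|.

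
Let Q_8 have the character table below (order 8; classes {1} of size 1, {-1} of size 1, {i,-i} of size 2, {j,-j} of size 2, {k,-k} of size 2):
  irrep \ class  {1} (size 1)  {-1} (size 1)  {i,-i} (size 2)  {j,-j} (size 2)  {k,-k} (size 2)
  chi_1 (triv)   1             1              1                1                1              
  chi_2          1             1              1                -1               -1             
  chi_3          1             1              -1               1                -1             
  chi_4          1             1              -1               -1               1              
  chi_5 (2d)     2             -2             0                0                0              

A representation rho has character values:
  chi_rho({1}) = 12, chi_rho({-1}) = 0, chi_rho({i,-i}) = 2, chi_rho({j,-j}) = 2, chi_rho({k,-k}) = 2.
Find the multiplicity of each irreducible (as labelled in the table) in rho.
Multiplicities: chi_1: 3, chi_2: 1, chi_3: 1, chi_4: 1, chi_5: 3.

Proof sketch: Use <chi_rho, chi> = (1/|G|) sum_C |C| * chi_rho(C) * conj(chi(C)) with |G| = 8 for each irreducible chi in the table:
  <chi_rho, chi_1> = (1/8)[1*(12)*conj(1) + 1*(0)*conj(1) + 2*(2)*conj(1) + 2*(2)*conj(1) + 2*(2)*conj(1)]
      = (1/8)[(12) + (0) + (4) + (4) + (4)] = 24/8 = 3
  <chi_rho, chi_2> = (1/8)[1*(12)*conj(1) + 1*(0)*conj(1) + 2*(2)*conj(1) + 2*(2)*conj(-1) + 2*(2)*conj(-1)]
      = (1/8)[(12) + (0) + (4) + (-4) + (-4)] = 8/8 = 1
  <chi_rho, chi_3> = (1/8)[1*(12)*conj(1) + 1*(0)*conj(1) + 2*(2)*conj(-1) + 2*(2)*conj(1) + 2*(2)*conj(-1)]
      = (1/8)[(12) + (0) + (-4) + (4) + (-4)] = 8/8 = 1
  <chi_rho, chi_4> = (1/8)[1*(12)*conj(1) + 1*(0)*conj(1) + 2*(2)*conj(-1) + 2*(2)*conj(-1) + 2*(2)*conj(1)]
      = (1/8)[(12) + (0) + (-4) + (-4) + (4)] = 8/8 = 1
  <chi_rho, chi_5> = (1/8)[1*(12)*conj(2) + 1*(0)*conj(-2) + 2*(2)*conj(0) + 2*(2)*conj(0) + 2*(2)*conj(0)]
      = (1/8)[(24) + (0) + (0) + (0) + (0)] = 24/8 = 3
Dimension check: dim(rho) = sum (mult * dim) = 3*1 + 1*1 + 1*1 + 1*1 + 3*2 = 12 = chi_rho(e) = 12.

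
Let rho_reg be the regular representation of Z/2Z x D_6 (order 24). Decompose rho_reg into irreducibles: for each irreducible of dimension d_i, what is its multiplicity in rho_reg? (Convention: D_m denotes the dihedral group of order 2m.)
Each irreducible V_i of dimension d_i appears with multiplicity d_i, i.e. rho_reg = (direct sum over all irreducibles V_i) d_i V_i. The irreducible dimensions for Z/2Z x D_6 are 1, 1, 1, 1, 1, 1, 1, 1, 2, 2, 2, 2: 8 irreducibles of dimension 1, each with multiplicity 1; 4 irreducibles of dimension 2, each with multiplicity 2. Total dimension 8*1*1 + 4*2*2 = 24 = |G|.

Solution. General theorem: in the regular representation of a finite group G, each irreducible appears with multiplicity equal to its dimension. Check: dim(rho_reg) = sum d_i^2 = 1 + 1 + 1 + 1 + 1 + 1 + 1 + 1 + 4 + 4 + 4 + 4 = 24 = |G|.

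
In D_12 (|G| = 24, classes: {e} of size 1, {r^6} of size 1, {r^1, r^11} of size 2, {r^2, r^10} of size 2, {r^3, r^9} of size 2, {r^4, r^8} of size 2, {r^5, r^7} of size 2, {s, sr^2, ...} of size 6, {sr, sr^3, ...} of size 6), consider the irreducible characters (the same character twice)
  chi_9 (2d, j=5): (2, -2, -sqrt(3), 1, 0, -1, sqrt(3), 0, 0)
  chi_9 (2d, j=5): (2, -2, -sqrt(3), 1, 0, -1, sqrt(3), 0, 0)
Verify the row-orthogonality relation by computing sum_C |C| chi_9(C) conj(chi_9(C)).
Sum = 24 = |G| = 24; so <chi_9, chi_9> = 1 (norm-1 confirms irreducibility).

Proof sketch: Compute term by term over conjugacy classes (|C| * chi_9(C) * conj(chi_9(C))):
  1*(2)*conj(2) + 1*(-2)*conj(-2) + 2*(-sqrt(3))*conj(-sqrt(3)) + 2*(1)*conj(1) + 2*(0)*conj(0) + 2*(-1)*conj(-1) + 2*(sqrt(3))*conj(sqrt(3)) + 6*(0)*conj(0) + 6*(0)*conj(0)
  = (4) + (4) + (6) + (2) + (0) + (2) + (6) + (0) + (0)
  = 24.
Dividing by |G| = 24 gives 24/24 = 1, matching the row-orthogonality relation <chi_9, chi_9> = [chi_9 = chi_9].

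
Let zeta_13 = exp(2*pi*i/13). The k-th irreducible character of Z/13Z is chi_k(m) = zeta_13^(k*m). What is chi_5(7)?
chi_5(7) = zeta_13^35 = exp(-8*I*pi/13)

chi_5(7) = zeta_13^(5*7) = zeta_13^35. Since zeta_13^13 = 1, this equals zeta_13^9 = exp(2*pi*i*9/13) = exp(-8*I*pi/13).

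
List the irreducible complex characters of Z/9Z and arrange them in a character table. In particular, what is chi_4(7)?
Character table of Z/9Z (irreps indexed chi_0,...,chi_8 with chi_k(m) = zeta_9^(k*m), zeta_9 = exp(2*pi*i/9)):
  irrep \ class  {0} (size 1)  {1} (size 1)    {2} (size 1)    {3} (size 1)    {4} (size 1)    {5} (size 1)    {6} (size 1)    {7} (size 1)    {8} (size 1)  
  chi_0          1             1               1               1               1               1               1               1               1             
  chi_1          1             exp(2*I*pi/9)   exp(4*I*pi/9)   exp(2*I*pi/3)   exp(8*I*pi/9)   exp(-8*I*pi/9)  exp(-2*I*pi/3)  exp(-4*I*pi/9)  exp(-2*I*pi/9)
  chi_2          1             exp(4*I*pi/9)   exp(8*I*pi/9)   exp(-2*I*pi/3)  exp(-2*I*pi/9)  exp(2*I*pi/9)   exp(2*I*pi/3)   exp(-8*I*pi/9)  exp(-4*I*pi/9)
  chi_3          1             exp(2*I*pi/3)   exp(-2*I*pi/3)  1               exp(2*I*pi/3)   exp(-2*I*pi/3)  1               exp(2*I*pi/3)   exp(-2*I*pi/3)
  chi_4          1             exp(8*I*pi/9)   exp(-2*I*pi/9)  exp(2*I*pi/3)   exp(-4*I*pi/9)  exp(4*I*pi/9)   exp(-2*I*pi/3)  exp(2*I*pi/9)   exp(-8*I*pi/9)
  chi_5          1             exp(-8*I*pi/9)  exp(2*I*pi/9)   exp(-2*I*pi/3)  exp(4*I*pi/9)   exp(-4*I*pi/9)  exp(2*I*pi/3)   exp(-2*I*pi/9)  exp(8*I*pi/9) 
  chi_6          1             exp(-2*I*pi/3)  exp(2*I*pi/3)   1               exp(-2*I*pi/3)  exp(2*I*pi/3)   1               exp(-2*I*pi/3)  exp(2*I*pi/3) 
  chi_7          1             exp(-4*I*pi/9)  exp(-8*I*pi/9)  exp(2*I*pi/3)   exp(2*I*pi/9)   exp(-2*I*pi/9)  exp(-2*I*pi/3)  exp(8*I*pi/9)   exp(4*I*pi/9) 
  chi_8          1             exp(-2*I*pi/9)  exp(-4*I*pi/9)  exp(-2*I*pi/3)  exp(-8*I*pi/9)  exp(8*I*pi/9)   exp(2*I*pi/3)   exp(4*I*pi/9)   exp(2*I*pi/9) 

Spot check: chi_4(7) = zeta_9^(4*7) = zeta_9^28 = exp(2*I*pi/9).

Derivation: Z/9Z is abelian, so all 9 irreducible complex representations are 1-dimensional. They are given by chi_k(m) = zeta_9^(k*m) for k = 0,...,8. Row orthogonality: sum_m chi_k(m) conj(chi_l(m)) = 9 * [k = l].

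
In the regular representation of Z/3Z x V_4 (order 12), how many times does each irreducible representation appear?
Each irreducible V_i of dimension d_i appears with multiplicity d_i, i.e. rho_reg = (direct sum over all irreducibles V_i) d_i V_i. The irreducible dimensions for Z/3Z x V_4 are 1, 1, 1, 1, 1, 1, 1, 1, 1, 1, 1, 1: 12 irreducibles of dimension 1, each with multiplicity 1. Total dimension 12*1*1 = 12 = |G|.

Details: General theorem: in the regular representation of a finite group G, each irreducible appears with multiplicity equal to its dimension. Check: dim(rho_reg) = sum d_i^2 = 1 + 1 + 1 + 1 + 1 + 1 + 1 + 1 + 1 + 1 + 1 + 1 = 12 = |G|.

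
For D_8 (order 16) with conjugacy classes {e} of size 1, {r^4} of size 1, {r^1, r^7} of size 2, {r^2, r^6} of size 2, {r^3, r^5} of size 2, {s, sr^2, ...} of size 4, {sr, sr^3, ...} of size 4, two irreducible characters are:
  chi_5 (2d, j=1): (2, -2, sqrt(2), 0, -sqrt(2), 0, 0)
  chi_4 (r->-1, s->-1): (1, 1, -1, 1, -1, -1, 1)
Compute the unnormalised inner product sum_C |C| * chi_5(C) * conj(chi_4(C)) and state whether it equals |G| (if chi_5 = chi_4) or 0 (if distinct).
Sum = 0; so <chi_5, chi_4> = 0 (distinct irreducibles are orthogonal).

Proof sketch: Compute term by term over conjugacy classes (|C| * chi_5(C) * conj(chi_4(C))):
  1*(2)*conj(1) + 1*(-2)*conj(1) + 2*(sqrt(2))*conj(-1) + 2*(0)*conj(1) + 2*(-sqrt(2))*conj(-1) + 4*(0)*conj(-1) + 4*(0)*conj(1)
  = (2) + (-2) + (-2*sqrt(2)) + (0) + (2*sqrt(2)) + (0) + (0)
  = 0.
Dividing by |G| = 16 gives 0/16 = 0, matching the row-orthogonality relation <chi_5, chi_4> = [chi_5 = chi_4].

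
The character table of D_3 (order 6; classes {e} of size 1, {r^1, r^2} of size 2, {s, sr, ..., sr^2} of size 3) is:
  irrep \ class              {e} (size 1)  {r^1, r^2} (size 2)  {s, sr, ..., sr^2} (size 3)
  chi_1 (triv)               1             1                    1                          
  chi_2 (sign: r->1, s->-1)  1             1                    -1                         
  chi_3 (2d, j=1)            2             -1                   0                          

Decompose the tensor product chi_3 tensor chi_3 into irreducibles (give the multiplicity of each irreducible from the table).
chi_3 tensor chi_3 = chi_1 + chi_2 + chi_3 (all other irreducibles have multiplicity 0).

Working: The character of a tensor product is the pointwise product (chi_3 * chi_3)(C) = chi_3(C) * chi_3(C):
  {e}: (2)*(2), {r^1, r^2}: (-1)*(-1), {s, sr, ..., sr^2}: (0)*(0)
so (chi_3 * chi_3) takes values
  {e} -> 4, {r^1, r^2} -> 1, {s, sr, ..., sr^2} -> 0.
Now take the inner product of this character with each irreducible chi from the table, <chi_3*chi_3, chi> = (1/6) sum_C |C| (chi_3*chi_3)(C) conj(chi(C)):
  <chi_3*chi_3, chi_1> = (1/6)[1*(4)*conj(1) + 2*(1)*conj(1) + 3*(0)*conj(1)]
      = (1/6)[(4) + (2) + (0)] = 6/6 = 1
  <chi_3*chi_3, chi_2> = (1/6)[1*(4)*conj(1) + 2*(1)*conj(1) + 3*(0)*conj(-1)]
      = (1/6)[(4) + (2) + (0)] = 6/6 = 1
  <chi_3*chi_3, chi_3> = (1/6)[1*(4)*conj(2) + 2*(1)*conj(-1) + 3*(0)*conj(0)]
      = (1/6)[(8) + (-2) + (0)] = 6/6 = 1
Hence the multiplicities are chi_1: 1, chi_2: 1, chi_3: 1. Dimension check: dim(chi_3)*dim(chi_3) = 2*2 = 4 and sum (mult * dim) = 1*1 + 1*1 + 1*2 = 4.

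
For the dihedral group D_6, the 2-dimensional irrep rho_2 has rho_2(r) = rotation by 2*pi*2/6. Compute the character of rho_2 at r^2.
chi_{rho_2}(r^2) = 2*cos(2*pi*2*2/6) = -1

Solution. rho_2(r^2) is rotation by angle 2*pi*2*2/6, whose trace is 2*cos(2*pi*2*2/6) = -1.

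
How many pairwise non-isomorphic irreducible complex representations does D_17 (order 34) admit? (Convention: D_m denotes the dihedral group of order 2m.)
10

Reasoning: The number of irreducible complex representations of a finite group equals its number of conjugacy classes. D_17 has 10 conjugacy classes ((n+3)/2 for n odd), so D_17 (order 34) has exactly 10 irreducible complex representations.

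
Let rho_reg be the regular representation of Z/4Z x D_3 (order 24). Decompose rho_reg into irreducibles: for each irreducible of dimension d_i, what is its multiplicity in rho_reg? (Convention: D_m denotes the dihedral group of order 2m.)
Each irreducible V_i of dimension d_i appears with multiplicity d_i, i.e. rho_reg = (direct sum over all irreducibles V_i) d_i V_i. The irreducible dimensions for Z/4Z x D_3 are 1, 1, 1, 1, 1, 1, 1, 1, 2, 2, 2, 2: 8 irreducibles of dimension 1, each with multiplicity 1; 4 irreducibles of dimension 2, each with multiplicity 2. Total dimension 8*1*1 + 4*2*2 = 24 = |G|.

Solution. General theorem: in the regular representation of a finite group G, each irreducible appears with multiplicity equal to its dimension. Check: dim(rho_reg) = sum d_i^2 = 1 + 1 + 1 + 1 + 1 + 1 + 1 + 1 + 4 + 4 + 4 + 4 = 24 = |G|.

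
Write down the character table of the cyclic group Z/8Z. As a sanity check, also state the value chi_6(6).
Character table of Z/8Z (irreps indexed chi_0,...,chi_7 with chi_k(m) = zeta_8^(k*m), zeta_8 = exp(2*pi*i/8)):
  irrep \ class  {0} (size 1)  {1} (size 1)    {2} (size 1)  {3} (size 1)    {4} (size 1)  {5} (size 1)    {6} (size 1)  {7} (size 1)  
  chi_0          1             1               1             1               1             1               1             1             
  chi_1          1             exp(I*pi/4)     I             exp(3*I*pi/4)   -1            exp(-3*I*pi/4)  -I            exp(-I*pi/4)  
  chi_2          1             I               -1            -I              1             I               -1            -I            
  chi_3          1             exp(3*I*pi/4)   -I            exp(I*pi/4)     -1            exp(-I*pi/4)    I             exp(-3*I*pi/4)
  chi_4          1             -1              1             -1              1             -1              1             -1            
  chi_5          1             exp(-3*I*pi/4)  I             exp(-I*pi/4)    -1            exp(I*pi/4)     -I            exp(3*I*pi/4) 
  chi_6          1             -I              -1            I               1             -I              -1            I             
  chi_7          1             exp(-I*pi/4)    -I            exp(-3*I*pi/4)  -1            exp(3*I*pi/4)   I             exp(I*pi/4)   

Spot check: chi_6(6) = zeta_8^(6*6) = zeta_8^36 = -1.

Working: Z/8Z is abelian, so all 8 irreducible complex representations are 1-dimensional. They are given by chi_k(m) = zeta_8^(k*m) for k = 0,...,7. Row orthogonality: sum_m chi_k(m) conj(chi_l(m)) = 8 * [k = l].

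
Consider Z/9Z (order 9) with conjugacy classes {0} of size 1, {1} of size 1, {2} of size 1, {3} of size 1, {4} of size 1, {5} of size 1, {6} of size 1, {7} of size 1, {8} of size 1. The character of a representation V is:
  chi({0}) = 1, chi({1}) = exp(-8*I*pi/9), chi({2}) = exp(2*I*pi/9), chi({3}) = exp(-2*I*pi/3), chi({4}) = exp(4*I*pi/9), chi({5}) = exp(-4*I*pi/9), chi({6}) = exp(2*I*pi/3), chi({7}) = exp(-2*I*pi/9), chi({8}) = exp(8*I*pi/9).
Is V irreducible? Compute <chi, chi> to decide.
Irreducible: <chi, chi> = 1.

Details: <chi, chi> = (1/|G|) sum_C |C| * |chi(C)|^2 = (1/9)[1*|1|^2 + 1*|exp(-8*I*pi/9)|^2 + 1*|exp(2*I*pi/9)|^2 + 1*|exp(-2*I*pi/3)|^2 + 1*|exp(4*I*pi/9)|^2 + 1*|exp(-4*I*pi/9)|^2 + 1*|exp(2*I*pi/3)|^2 + 1*|exp(-2*I*pi/9)|^2 + 1*|exp(8*I*pi/9)|^2]
  = (1/9)[(1) + (1) + (1) + (1) + (1) + (1) + (1) + (1) + (1)] = 9/9 = 1.
(Exp terms are combined using exp(i*s)*conj(exp(i*t)) = exp(i*(s-t)), and sums of them are collapsed using the identity that for every m > 1 the m distinct m-th roots of unity sum to 0, e.g. 1 + exp(2*I*pi/3) + exp(-2*I*pi/3) = 0.)
A character is irreducible iff <chi, chi> = 1, so this representation is irreducible.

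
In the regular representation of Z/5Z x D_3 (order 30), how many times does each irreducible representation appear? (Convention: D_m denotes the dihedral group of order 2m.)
Each irreducible V_i of dimension d_i appears with multiplicity d_i, i.e. rho_reg = (direct sum over all irreducibles V_i) d_i V_i. The irreducible dimensions for Z/5Z x D_3 are 1, 1, 1, 1, 1, 1, 1, 1, 1, 1, 2, 2, 2, 2, 2: 10 irreducibles of dimension 1, each with multiplicity 1; 5 irreducibles of dimension 2, each with multiplicity 2. Total dimension 10*1*1 + 5*2*2 = 30 = |G|.

Proof sketch: General theorem: in the regular representation of a finite group G, each irreducible appears with multiplicity equal to its dimension. Check: dim(rho_reg) = sum d_i^2 = 1 + 1 + 1 + 1 + 1 + 1 + 1 + 1 + 1 + 1 + 4 + 4 + 4 + 4 + 4 = 30 = |G|.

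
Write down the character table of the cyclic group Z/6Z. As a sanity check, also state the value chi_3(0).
Character table of Z/6Z (irreps indexed chi_0,...,chi_5 with chi_k(m) = zeta_6^(k*m), zeta_6 = exp(2*pi*i/6)):
  irrep \ class  {0} (size 1)  {1} (size 1)    {2} (size 1)    {3} (size 1)  {4} (size 1)    {5} (size 1)  
  chi_0          1             1               1               1             1               1             
  chi_1          1             exp(I*pi/3)     exp(2*I*pi/3)   -1            exp(-2*I*pi/3)  exp(-I*pi/3)  
  chi_2          1             exp(2*I*pi/3)   exp(-2*I*pi/3)  1             exp(2*I*pi/3)   exp(-2*I*pi/3)
  chi_3          1             -1              1               -1            1               -1            
  chi_4          1             exp(-2*I*pi/3)  exp(2*I*pi/3)   1             exp(-2*I*pi/3)  exp(2*I*pi/3) 
  chi_5          1             exp(-I*pi/3)    exp(-2*I*pi/3)  -1            exp(2*I*pi/3)   exp(I*pi/3)   

Spot check: chi_3(0) = zeta_6^(3*0) = zeta_6^0 = 1.

Details: Z/6Z is abelian, so all 6 irreducible complex representations are 1-dimensional. They are given by chi_k(m) = zeta_6^(k*m) for k = 0,...,5. Row orthogonality: sum_m chi_k(m) conj(chi_l(m)) = 6 * [k = l].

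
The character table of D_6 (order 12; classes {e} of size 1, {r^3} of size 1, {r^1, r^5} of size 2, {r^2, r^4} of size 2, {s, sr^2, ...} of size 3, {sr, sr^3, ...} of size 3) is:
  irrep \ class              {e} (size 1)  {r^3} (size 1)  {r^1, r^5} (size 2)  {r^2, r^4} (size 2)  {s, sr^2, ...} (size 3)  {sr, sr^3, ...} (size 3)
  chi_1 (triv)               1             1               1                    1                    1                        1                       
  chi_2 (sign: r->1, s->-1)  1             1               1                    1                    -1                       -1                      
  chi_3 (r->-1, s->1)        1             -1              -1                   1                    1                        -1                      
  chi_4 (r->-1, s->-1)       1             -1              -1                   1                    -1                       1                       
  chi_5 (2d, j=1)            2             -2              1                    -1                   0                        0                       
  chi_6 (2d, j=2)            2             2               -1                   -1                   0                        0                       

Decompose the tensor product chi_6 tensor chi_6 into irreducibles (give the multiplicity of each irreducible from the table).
chi_6 tensor chi_6 = chi_1 + chi_2 + chi_6 (all other irreducibles have multiplicity 0).

Why: The character of a tensor product is the pointwise product (chi_6 * chi_6)(C) = chi_6(C) * chi_6(C):
  {e}: (2)*(2), {r^3}: (2)*(2), {r^1, r^5}: (-1)*(-1), {r^2, r^4}: (-1)*(-1), {s, sr^2, ...}: (0)*(0), {sr, sr^3, ...}: (0)*(0)
so (chi_6 * chi_6) takes values
  {e} -> 4, {r^3} -> 4, {r^1, r^5} -> 1, {r^2, r^4} -> 1, {s, sr^2, ...} -> 0, {sr, sr^3, ...} -> 0.
Now take the inner product of this character with each irreducible chi from the table, <chi_6*chi_6, chi> = (1/12) sum_C |C| (chi_6*chi_6)(C) conj(chi(C)):
  <chi_6*chi_6, chi_1> = (1/12)[1*(4)*conj(1) + 1*(4)*conj(1) + 2*(1)*conj(1) + 2*(1)*conj(1) + 3*(0)*conj(1) + 3*(0)*conj(1)]
      = (1/12)[(4) + (4) + (2) + (2) + (0) + (0)] = 12/12 = 1
  <chi_6*chi_6, chi_2> = (1/12)[1*(4)*conj(1) + 1*(4)*conj(1) + 2*(1)*conj(1) + 2*(1)*conj(1) + 3*(0)*conj(-1) + 3*(0)*conj(-1)]
      = (1/12)[(4) + (4) + (2) + (2) + (0) + (0)] = 12/12 = 1
  <chi_6*chi_6, chi_3> = (1/12)[1*(4)*conj(1) + 1*(4)*conj(-1) + 2*(1)*conj(-1) + 2*(1)*conj(1) + 3*(0)*conj(1) + 3*(0)*conj(-1)]
      = (1/12)[(4) + (-4) + (-2) + (2) + (0) + (0)] = 0/12 = 0
  <chi_6*chi_6, chi_4> = (1/12)[1*(4)*conj(1) + 1*(4)*conj(-1) + 2*(1)*conj(-1) + 2*(1)*conj(1) + 3*(0)*conj(-1) + 3*(0)*conj(1)]
      = (1/12)[(4) + (-4) + (-2) + (2) + (0) + (0)] = 0/12 = 0
  <chi_6*chi_6, chi_5> = (1/12)[1*(4)*conj(2) + 1*(4)*conj(-2) + 2*(1)*conj(1) + 2*(1)*conj(-1) + 3*(0)*conj(0) + 3*(0)*conj(0)]
      = (1/12)[(8) + (-8) + (2) + (-2) + (0) + (0)] = 0/12 = 0
  <chi_6*chi_6, chi_6> = (1/12)[1*(4)*conj(2) + 1*(4)*conj(2) + 2*(1)*conj(-1) + 2*(1)*conj(-1) + 3*(0)*conj(0) + 3*(0)*conj(0)]
      = (1/12)[(8) + (8) + (-2) + (-2) + (0) + (0)] = 12/12 = 1
Hence the multiplicities are chi_1: 1, chi_2: 1, chi_6: 1. Dimension check: dim(chi_6)*dim(chi_6) = 2*2 = 4 and sum (mult * dim) = 1*1 + 1*1 + 1*2 = 4.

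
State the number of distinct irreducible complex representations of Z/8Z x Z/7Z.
56

Derivation: The number of irreducible complex representations of a finite group equals its number of conjugacy classes. Z/8Z x Z/7Z is abelian of order 56, so every element is its own conjugacy class: 56 classes, so Z/8Z x Z/7Z (order 56) has exactly 56 irreducible complex representations.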